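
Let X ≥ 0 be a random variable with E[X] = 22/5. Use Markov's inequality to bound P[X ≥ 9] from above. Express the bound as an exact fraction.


μ = E[X] = 22/5, a = 9.
Markov: P[X ≥ 9] ≤ μ/a = (22/5)/9 = 22/45.
Numerically: ≈ 0.489.
(Since a = 9 > μ = 4.400, the bound 22/45 is < 1 and informative.)

P[X ≥ 9] ≤ 22/45 ≈ 0.489.


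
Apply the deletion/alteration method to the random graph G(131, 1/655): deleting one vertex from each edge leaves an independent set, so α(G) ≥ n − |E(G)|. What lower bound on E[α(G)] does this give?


E[|E(G)|] = C(131, 2)·p = 8515 · (1/655) = 13.
E[α(G)] ≥ n − E[|E(G)|] = 131 − 13 = 118.
Numerically: ≈ 118.000000.
(This is only a lower bound; the true E[α(G)] may be larger.)

E[α(G)] ≥ 118 ≈ 118.000000.


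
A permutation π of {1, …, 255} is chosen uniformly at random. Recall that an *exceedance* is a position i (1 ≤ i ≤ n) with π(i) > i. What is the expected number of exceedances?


Write X = Σ_{i=1}^{255} X_i, where X_i = 1_{π(i) > i}.
For each fixed i, π(i) is uniform over {1, …, 255} (marginal of a uniform permutation), so P[π(i) > i] = (n − i)/n. Summing: Σ_{i=1}^{255} (n − i)/n = (0 + 1 + … + 254)/255 = 255(255 − 1)/(2·255) = (255 − 1)/2.
Hence E[X] = Σ_{i=1}^{255} (255 − i)/255 = 127 ≈ 127.000000.

E[X] = 127 = 127.000000.


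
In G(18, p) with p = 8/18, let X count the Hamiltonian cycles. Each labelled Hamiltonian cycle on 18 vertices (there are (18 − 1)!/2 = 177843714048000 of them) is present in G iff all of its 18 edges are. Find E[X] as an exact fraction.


K_18 has (18 − 1)!/2 = 177843714048000 labelled Hamiltonian cycles.
For each such Hamiltonian cycle H, let X_H = 1 if all 18 edges of H are present in G. Then P[X_H = 1] = p^{18} = (4/9)^{18} = 68719476736/150094635296999121.
Summing the indicators: E[X] = Σ_H E[X_H] = 177843714048000 · p^{18} = 177843714048000 · 68719476736/150094635296999121 = 16764508875398316032000/205891132094649.
Numerically: E[X] ≈ 8.1424e+07.

E[X] = 177843714048000 · (4/9)^{18} = 16764508875398316032000/205891132094649 ≈ 8.1424e+07.


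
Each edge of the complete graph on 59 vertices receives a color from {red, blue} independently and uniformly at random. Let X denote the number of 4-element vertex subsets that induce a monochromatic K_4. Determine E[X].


Let X = Σ_S X_S over the C(59, 4) = 455126 subsets S of size 4, where X_S = 1 if the K_4 on S is monochromatic.
For a fixed S, the K_4 on S has C(4, 2) = 6 edges. P[all 6 edges red] = (1/2)^6, and likewise for blue, so P[monochromatic] = 2·(1/2)^6 = 2^{1 − 6} = 1/32.
Summing: E[X] = C(59, 4) · 2^{1 − 6} = 455126 · 1/32 = 227563/16.
Numerically: E[X] ≈ 14222.68750.

E[X] = C(59,4)·2^(1−C(4,2)) = 227563/16 ≈ 14222.68750.


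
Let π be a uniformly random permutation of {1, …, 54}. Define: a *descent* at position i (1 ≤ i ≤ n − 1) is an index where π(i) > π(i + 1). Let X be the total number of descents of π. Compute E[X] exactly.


Write X = Σ X_I over i = 1, …, 53, with X_I the indicator of one descent.
There are 53 indicators.
For each fixed i, the pair (π(i), π(i+1)) is a uniformly random ordered pair of distinct values from {1, …, 54}; by symmetry P[π(i) > π(i+1)] = 1/2.
By linearity: E[X] = 53 · (1/2) = (54 − 1) · (1/2) = 53/2 ≈ 26.500000.

E[X] = 53/2 = 26.500000.


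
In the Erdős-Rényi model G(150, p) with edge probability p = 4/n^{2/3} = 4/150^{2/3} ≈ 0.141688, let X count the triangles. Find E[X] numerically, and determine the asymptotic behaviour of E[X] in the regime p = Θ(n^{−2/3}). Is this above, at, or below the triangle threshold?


Number of potential triangles: C(150, 3) = 551300.
Each occurs with probability p³ ≈ (0.141688)³ ≈ 2.84444444e-03.
By linearity: E[X] = C(150, 3)·p³ ≈ 551300 · 2.84444444e-03 ≈ 1568.142222.
Since α = 2/3 < 1, p = c/n^{2/3} ≫ 1/n is above the triangle threshold p ~ 1/n. Asymptotically E[X] ~ (c³/6)·n^{3(1−α)} = (4³/6)·n^{1} → ∞; triangles are abundant w.h.p.

E[X] ≈ 1568.142222; in regime p = Θ(1/n^{2/3}) E[X] diverges (above the triangle threshold p ~ 1/n).


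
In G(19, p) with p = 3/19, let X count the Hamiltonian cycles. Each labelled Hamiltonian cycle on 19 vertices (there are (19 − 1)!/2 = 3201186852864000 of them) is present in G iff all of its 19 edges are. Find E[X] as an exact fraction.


K_19 has (19 − 1)!/2 = 3201186852864000 labelled Hamiltonian cycles.
For each such Hamiltonian cycle H, let X_H = 1 if all 19 edges of H are present in G. Then P[X_H = 1] = p^{19} = (3/19)^{19} = 1162261467/1978419655660313589123979.
Summing the indicators: E[X] = Σ_H E[X_H] = 3201186852864000 · p^{19} = 3201186852864000 · 1162261467/1978419655660313589123979 = 3720616127750825791488000/1978419655660313589123979.
Numerically: E[X] ≈ 1.88.

E[X] = 3201186852864000 · (3/19)^{19} = 3720616127750825791488000/1978419655660313589123979 ≈ 1.88.


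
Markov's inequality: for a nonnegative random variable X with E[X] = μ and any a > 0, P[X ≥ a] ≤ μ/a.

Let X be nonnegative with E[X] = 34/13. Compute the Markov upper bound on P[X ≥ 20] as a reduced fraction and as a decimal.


μ = E[X] = 34/13, a = 20.
Markov: P[X ≥ 20] ≤ μ/a = (34/13)/20 = 17/130.
Numerically: ≈ 0.131.
(Since a = 20 > μ = 2.615, the bound 17/130 is < 1 and informative.)

P[X ≥ 20] ≤ 17/130 ≈ 0.131.


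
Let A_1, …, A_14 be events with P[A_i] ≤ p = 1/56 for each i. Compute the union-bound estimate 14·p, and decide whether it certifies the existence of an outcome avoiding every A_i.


Union bound: P[∪_{i=1}^{14} A_i] ≤ Σ_i P[A_i] ≤ 14·p = 14·(1/56) = 1/4.
Numerically: 1/4 ≈ 0.25000.
Is 1/4 < 1? YES.
Since P[∪ A_i] ≤ 1/4 < 1, the complement has P[∩ A_i^c] ≥ 1 − 1/4 = 3/4 > 0, so some outcome avoids every A_i.

14·p = 1/4 ≈ 0.25000; existence CERTIFIED by the union bound.


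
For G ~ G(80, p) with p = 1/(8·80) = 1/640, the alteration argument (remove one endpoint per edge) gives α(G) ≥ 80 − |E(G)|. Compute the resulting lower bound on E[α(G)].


E[|E(G)|] = C(80, 2)·p = 3160 · (1/640) = 79/16.
E[α(G)] ≥ n − E[|E(G)|] = 80 − 79/16 = 1201/16.
Numerically: ≈ 75.0625.
(This is only a lower bound; the true E[α(G)] may be larger.)

E[α(G)] ≥ 1201/16 ≈ 75.0625.


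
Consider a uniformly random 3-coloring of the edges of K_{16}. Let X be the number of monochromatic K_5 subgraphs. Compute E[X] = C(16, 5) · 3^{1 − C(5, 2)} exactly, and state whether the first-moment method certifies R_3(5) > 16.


E[X] = C(16, 5) · 3^{1 − 10} = 4368 · 3^{−9} = 4368/19683.
As a reduced fraction: E[X] = 1456/6561 ≈ 0.2219.
Is E[X] < 1? YES.
Since E[X] < 1, there exists a 3-coloring of K_{16} with no monochromatic K_5; hence R_3(5) > 16.

E[X] = 1456/6561 ≈ 0.2219; E[X] < 1, so R_3(5) > 16.


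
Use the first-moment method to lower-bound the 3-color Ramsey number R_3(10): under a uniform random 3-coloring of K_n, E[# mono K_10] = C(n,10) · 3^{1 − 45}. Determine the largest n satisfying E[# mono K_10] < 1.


We need C(n, 10) · 3^{1 − 45} < 1, i.e. C(n, 10) < 3^{45 − 1} = 984770902183611232881.
Check values of n near the boundary:
  n = 569: C(569, 10) = 905357721286137524328; 905357721286137524328 < 984770902183611232881? YES
  n = 570: C(570, 10) = 921524823451961408691; 921524823451961408691 < 984770902183611232881? YES
  n = 571: C(571, 10) = 937951290893172842001; 937951290893172842001 < 984770902183611232881? YES
  n = 572: C(572, 10) = 954640815642161682606; 954640815642161682606 < 984770902183611232881? YES
  n = 573: C(573, 10) = 971597135635805762226; 971597135635805762226 < 984770902183611232881? YES
  n = 574: C(574, 10) = 988824035203816502691; 988824035203816502691 < 984770902183611232881? NO
  n = 575: C(575, 10) = 1006325345561406175305; 1006325345561406175305 < 984770902183611232881? NO
  n = 576: C(576, 10) = 1024104945306307344480; 1024104945306307344480 < 984770902183611232881? NO
The largest n with C(n, 10) < 984770902183611232881 is n = 573 (where E[X] = 35985079097622435638/36472996377170786403 ≈ 0.9866225). Hence R_3(10) > 573, i.e. R_3(10) ≥ 574.

Largest n = 573; hence R_3(10) > 573.


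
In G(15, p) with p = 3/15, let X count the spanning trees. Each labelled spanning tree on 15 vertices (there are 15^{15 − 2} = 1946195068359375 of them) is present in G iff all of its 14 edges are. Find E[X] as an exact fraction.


K_15 has 15^{15 − 2} = 1946195068359375 labelled spanning trees.
For each such spanning tree H, let X_H = 1 if all 14 edges of H are present in G. Then P[X_H = 1] = p^{14} = (1/5)^{14} = 1/6103515625.
By linearity of expectation: E[X] = Σ_H E[X_H] = 1946195068359375 · p^{14} = 1946195068359375 · 1/6103515625 = 1594323/5.
Numerically: E[X] ≈ 318865.

E[X] = 1946195068359375 · (1/5)^{14} = 1594323/5 ≈ 318865.


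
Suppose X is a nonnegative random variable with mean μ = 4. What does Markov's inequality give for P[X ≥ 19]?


μ = E[X] = 4, a = 19.
Markov: P[X ≥ 19] ≤ μ/a = (4)/19 = 4/19.
Numerically: ≈ 0.21053.
(Since a = 19 > μ = 4.00000, the bound 4/19 is < 1 and informative.)

P[X ≥ 19] ≤ 4/19 ≈ 0.21053.


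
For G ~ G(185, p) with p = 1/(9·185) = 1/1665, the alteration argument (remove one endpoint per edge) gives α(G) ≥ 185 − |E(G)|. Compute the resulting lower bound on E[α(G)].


E[|E(G)|] = C(185, 2)·p = 17020 · (1/1665) = 92/9.
E[α(G)] ≥ n − E[|E(G)|] = 185 − 92/9 = 1573/9.
Numerically: ≈ 174.778.
(This is only a lower bound; the true E[α(G)] may be larger.)

E[α(G)] ≥ 1573/9 ≈ 174.778.


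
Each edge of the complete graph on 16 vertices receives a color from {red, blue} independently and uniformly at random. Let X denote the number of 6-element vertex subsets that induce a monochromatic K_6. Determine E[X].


Let X = Σ_S X_S over the C(16, 6) = 8008 subsets S of size 6, where X_S = 1 if the K_6 on S is monochromatic.
For a fixed S, the K_6 on S has C(6, 2) = 15 edges. P[all 15 edges red] = (1/2)^15, and likewise for blue, so P[monochromatic] = 2·(1/2)^15 = 2^{1 − 15} = 1/16384.
By linearity of expectation: E[X] = C(16, 6) · 2^{1 − 15} = 8008 · 1/16384 = 1001/2048.
Numerically: E[X] ≈ 0.48877.

E[X] = C(16,6)·2^(1−C(6,2)) = 1001/2048 ≈ 0.48877.


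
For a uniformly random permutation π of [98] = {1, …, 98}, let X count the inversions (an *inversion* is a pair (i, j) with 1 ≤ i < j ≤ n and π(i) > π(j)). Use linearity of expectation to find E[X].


Write X = Σ X_I over the C(98, 2) = 4753 pairs i < j, with X_I the indicator of one inversion.
There are 4753 indicators.
For each fixed pair i < j, the values π(i) and π(j) are two distinct elements of {1, …, 98} in uniformly random order; by symmetry P[π(i) > π(j)] = 1/2.
By linearity: E[X] = 4753 · (1/2) = C(98, 2) · (1/2) = 4753/2 = 4753/2 ≈ 2376.500.

E[X] = 4753/2 = 2376.500.


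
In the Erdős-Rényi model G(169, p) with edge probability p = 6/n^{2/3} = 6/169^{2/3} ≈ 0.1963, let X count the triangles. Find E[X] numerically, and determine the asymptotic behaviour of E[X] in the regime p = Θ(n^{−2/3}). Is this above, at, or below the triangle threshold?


Number of potential triangles: C(169, 3) = 790244.
Each occurs with probability p³ ≈ (0.1963)³ ≈ 7.562760e-03.
By linearity: E[X] = C(169, 3)·p³ ≈ 790244 · 7.562760e-03 ≈ 5976.4260.
Since α = 2/3 < 1, p = c/n^{2/3} ≫ 1/n is above the triangle threshold p ~ 1/n. Asymptotically E[X] ~ (c³/6)·n^{3(1−α)} = (6³/6)·n^{1} → ∞; triangles are abundant w.h.p.

E[X] ≈ 5976.4260; in regime p = Θ(1/n^{2/3}) E[X] diverges (above the triangle threshold p ~ 1/n).


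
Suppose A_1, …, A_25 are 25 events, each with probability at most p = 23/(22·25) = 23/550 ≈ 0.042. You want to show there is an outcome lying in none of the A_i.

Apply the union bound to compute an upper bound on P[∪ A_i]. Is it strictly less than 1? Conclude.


Union bound: P[∪_{i=1}^{25} A_i] ≤ Σ_i P[A_i] ≤ 25·p = 25·(23/550) = 23/22.
Numerically: 23/22 ≈ 1.045.
Is 23/22 < 1? NO.
Since the bound 23/22 is ≥ 1, the union bound is uninformative here; it does NOT by itself certify existence.

25·p = 23/22 ≈ 1.045; existence NOT certified by the union bound.


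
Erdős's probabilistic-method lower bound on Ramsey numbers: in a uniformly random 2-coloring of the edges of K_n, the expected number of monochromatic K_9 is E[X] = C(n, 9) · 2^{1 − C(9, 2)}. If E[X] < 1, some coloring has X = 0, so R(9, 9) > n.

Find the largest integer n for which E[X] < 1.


We need C(n, 9) · 2^{1 − 36} < 1, i.e. C(n, 9) < 2^{36 − 1} = 34359738368.
Check values of n near the boundary:
  n = 62: C(62, 9) = 20286591270; 20286591270 < 34359738368? YES
  n = 63: C(63, 9) = 23667689815; 23667689815 < 34359738368? YES
  n = 64: C(64, 9) = 27540584512; 27540584512 < 34359738368? YES
  n = 65: C(65, 9) = 31966749880; 31966749880 < 34359738368? YES
  n = 66: C(66, 9) = 37014131440; 37014131440 < 34359738368? NO
  n = 67: C(67, 9) = 42757703560; 42757703560 < 34359738368? NO
  n = 68: C(68, 9) = 49280065120; 49280065120 < 34359738368? NO
The largest n with C(n, 9) < 34359738368 is n = 65 (where E[X] = 3995843735/4294967296 ≈ 0.9304). Hence R(9, 9) > 65, i.e. R(9, 9) ≥ 66.

Largest n = 65; hence R(9, 9) > 65.


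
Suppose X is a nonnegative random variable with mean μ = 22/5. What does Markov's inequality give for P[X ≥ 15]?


μ = E[X] = 22/5, a = 15.
Markov: P[X ≥ 15] ≤ μ/a = (22/5)/15 = 22/75.
Numerically: ≈ 0.293333.
(Since a = 15 > μ = 4.400000, the bound 22/75 is < 1 and informative.)

P[X ≥ 15] ≤ 22/75 ≈ 0.293333.


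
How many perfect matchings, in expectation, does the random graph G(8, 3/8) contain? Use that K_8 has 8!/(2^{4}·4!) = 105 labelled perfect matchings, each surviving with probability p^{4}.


K_8 has 8!/(2^{4}·4!) = 105 labelled perfect matchings.
For each such perfect matching H, let X_H = 1 if all 4 edges of H are present in G. Then P[X_H = 1] = p^{4} = (3/8)^{4} = 81/4096.
Summing the indicators: E[X] = Σ_H E[X_H] = 105 · p^{4} = 105 · 81/4096 = 8505/4096.
Numerically: E[X] ≈ 2.076.

E[X] = 105 · (3/8)^{4} = 8505/4096 ≈ 2.076.


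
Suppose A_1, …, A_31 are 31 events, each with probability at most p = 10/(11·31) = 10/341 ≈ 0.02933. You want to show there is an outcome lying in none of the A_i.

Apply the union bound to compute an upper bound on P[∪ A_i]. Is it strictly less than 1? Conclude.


Union bound: P[∪_{i=1}^{31} A_i] ≤ Σ_i P[A_i] ≤ 31·p = 31·(10/341) = 10/11.
Numerically: 10/11 ≈ 0.90909.
Is 10/11 < 1? YES.
Since P[∪ A_i] ≤ 10/11 < 1, the complement has P[∩ A_i^c] ≥ 1 − 10/11 = 1/11 > 0, so some outcome avoids every A_i.

31·p = 10/11 ≈ 0.90909; existence CERTIFIED by the union bound.


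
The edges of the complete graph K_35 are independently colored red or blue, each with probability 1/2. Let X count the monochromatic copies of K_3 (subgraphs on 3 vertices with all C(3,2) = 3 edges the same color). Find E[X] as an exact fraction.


Let X = Σ_S X_S over the C(35, 3) = 6545 subsets S of size 3, where X_S = 1 if the K_3 on S is monochromatic.
For a fixed S, the K_3 on S has C(3, 2) = 3 edges. P[all 3 edges red] = (1/2)^3, and likewise for blue, so P[monochromatic] = 2·(1/2)^3 = 2^{1 − 3} = 1/4.
By linearity: E[X] = C(35, 3) · 2^{1 − 3} = 6545 · 1/4 = 6545/4.
Numerically: E[X] ≈ 1636.250.

E[X] = C(35,3)·2^(1−C(3,2)) = 6545/4 ≈ 1636.250.


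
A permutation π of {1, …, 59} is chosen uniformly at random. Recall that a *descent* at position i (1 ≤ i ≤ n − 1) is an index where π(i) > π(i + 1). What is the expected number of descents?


Write X = Σ X_I over i = 1, …, 58, with X_I the indicator of one descent.
There are 58 indicators.
For each fixed i, the pair (π(i), π(i+1)) is a uniformly random ordered pair of distinct values from {1, …, 59}; by symmetry P[π(i) > π(i+1)] = 1/2.
By linearity: E[X] = 58 · (1/2) = (59 − 1) · (1/2) = 29 ≈ 29.000.

E[X] = 29 = 29.000.


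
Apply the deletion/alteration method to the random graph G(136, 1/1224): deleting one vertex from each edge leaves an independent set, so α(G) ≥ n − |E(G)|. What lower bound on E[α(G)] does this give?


E[|E(G)|] = C(136, 2)·p = 9180 · (1/1224) = 15/2.
E[α(G)] ≥ n − E[|E(G)|] = 136 − 15/2 = 257/2.
Numerically: ≈ 128.50000.
(This is only a lower bound; the true E[α(G)] may be larger.)

E[α(G)] ≥ 257/2 ≈ 128.50000.


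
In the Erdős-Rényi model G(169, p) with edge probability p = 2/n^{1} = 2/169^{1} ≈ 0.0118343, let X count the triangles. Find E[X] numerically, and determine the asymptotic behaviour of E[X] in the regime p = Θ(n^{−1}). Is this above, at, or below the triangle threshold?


Number of potential triangles: C(169, 3) = 790244.
Each occurs with probability p³ ≈ (0.0118343)³ ≈ 1.65740969e-06.
By linearity: E[X] = C(169, 3)·p³ ≈ 790244 · 1.65740969e-06 ≈ 1.309758.
Here α = 1, so p = 2/n is exactly at the triangle threshold p ~ 1/n. Asymptotically E[X] → c³/6 = 2³/6 = 4/3 ≈ 1.333333, a bounded constant. In this regime the triangle count is asymptotically Poisson(c³/6).

E[X] ≈ 1.309758; in regime p = Θ(1/n^{1}) E[X] stays bounded (at the triangle threshold p ~ 1/n).


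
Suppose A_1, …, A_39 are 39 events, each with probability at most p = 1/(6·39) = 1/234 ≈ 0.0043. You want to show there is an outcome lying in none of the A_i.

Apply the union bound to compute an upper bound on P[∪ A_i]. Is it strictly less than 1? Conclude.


Union bound: P[∪_{i=1}^{39} A_i] ≤ Σ_i P[A_i] ≤ 39·p = 39·(1/234) = 1/6.
Numerically: 1/6 ≈ 0.1667.
Is 1/6 < 1? YES.
Since P[∪ A_i] ≤ 1/6 < 1, the complement has P[∩ A_i^c] ≥ 1 − 1/6 = 5/6 > 0, so some outcome avoids every A_i.

39·p = 1/6 ≈ 0.1667; existence CERTIFIED by the union bound.


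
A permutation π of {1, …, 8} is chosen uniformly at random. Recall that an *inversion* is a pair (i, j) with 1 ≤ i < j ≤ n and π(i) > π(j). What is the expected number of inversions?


Write X = Σ X_I over the C(8, 2) = 28 pairs i < j, with X_I the indicator of one inversion.
There are 28 indicators.
For each fixed pair i < j, the values π(i) and π(j) are two distinct elements of {1, …, 8} in uniformly random order; by symmetry P[π(i) > π(j)] = 1/2.
By linearity: E[X] = 28 · (1/2) = C(8, 2) · (1/2) = 28/2 = 14 ≈ 14.0000.

E[X] = 14 = 14.0000.


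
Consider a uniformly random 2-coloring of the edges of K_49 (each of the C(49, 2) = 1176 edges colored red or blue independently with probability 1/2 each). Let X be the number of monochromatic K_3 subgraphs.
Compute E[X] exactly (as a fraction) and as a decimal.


Let X = Σ_S X_S over the C(49, 3) = 18424 subsets S of size 3, where X_S = 1 if the K_3 on S is monochromatic.
For a fixed S, the K_3 on S has C(3, 2) = 3 edges. P[all 3 edges red] = (1/2)^3, and likewise for blue, so P[monochromatic] = 2·(1/2)^3 = 2^{1 − 3} = 1/4.
By linearity: E[X] = C(49, 3) · 2^{1 − 3} = 18424 · 1/4 = 4606.
Numerically: E[X] ≈ 4606.00000.

E[X] = C(49,3)·2^(1−C(3,2)) = 4606 ≈ 4606.00000.


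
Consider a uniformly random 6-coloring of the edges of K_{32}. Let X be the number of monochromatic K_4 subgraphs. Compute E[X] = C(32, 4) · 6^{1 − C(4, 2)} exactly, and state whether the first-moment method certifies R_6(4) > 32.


E[X] = C(32, 4) · 6^{1 − 6} = 35960 · 6^{−5} = 35960/7776.
As a reduced fraction: E[X] = 4495/972 ≈ 4.6245.
Is E[X] < 1? NO.
Since E[X] ≥ 1, the first-moment bound is inconclusive at n = 32; it does NOT by itself certify R_6(4) > 32.

E[X] = 4495/972 ≈ 4.6245; E[X] ≥ 1; first-moment method inconclusive here.


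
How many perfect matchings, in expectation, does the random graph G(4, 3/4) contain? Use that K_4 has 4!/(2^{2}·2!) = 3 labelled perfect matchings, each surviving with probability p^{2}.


K_4 has 4!/(2^{2}·2!) = 3 labelled perfect matchings.
For each such perfect matching H, let X_H = 1 if all 2 edges of H are present in G. Then P[X_H = 1] = p^{2} = (3/4)^{2} = 9/16.
By linearity of expectation: E[X] = Σ_H E[X_H] = 3 · p^{2} = 3 · 9/16 = 27/16.
Numerically: E[X] ≈ 1.688.

E[X] = 3 · (3/4)^{2} = 27/16 ≈ 1.688.


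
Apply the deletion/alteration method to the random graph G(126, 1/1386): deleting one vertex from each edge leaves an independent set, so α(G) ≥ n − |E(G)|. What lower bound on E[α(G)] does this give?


E[|E(G)|] = C(126, 2)·p = 7875 · (1/1386) = 125/22.
E[α(G)] ≥ n − E[|E(G)|] = 126 − 125/22 = 2647/22.
Numerically: ≈ 120.3182.
(This is only a lower bound; the true E[α(G)] may be larger.)

E[α(G)] ≥ 2647/22 ≈ 120.3182.


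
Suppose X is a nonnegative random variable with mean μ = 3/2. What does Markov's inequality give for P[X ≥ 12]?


μ = E[X] = 3/2, a = 12.
Markov: P[X ≥ 12] ≤ μ/a = (3/2)/12 = 1/8.
Numerically: ≈ 0.125.
(Since a = 12 > μ = 1.500, the bound 1/8 is < 1 and informative.)

P[X ≥ 12] ≤ 1/8 ≈ 0.125.


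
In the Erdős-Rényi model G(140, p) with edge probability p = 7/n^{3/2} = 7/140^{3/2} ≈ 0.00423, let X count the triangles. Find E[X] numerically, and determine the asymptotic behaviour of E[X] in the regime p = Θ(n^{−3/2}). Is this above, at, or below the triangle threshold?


Number of potential triangles: C(140, 3) = 447580.
Each occurs with probability p³ ≈ (0.00423)³ ≈ 7.54602e-08.
By linearity: E[X] = C(140, 3)·p³ ≈ 447580 · 7.54602e-08 ≈ 0.034.
Since α = 3/2 > 1, p = c/n^{3/2} = o(1/n) is below the triangle threshold p ~ 1/n. Asymptotically E[X] ~ (c³/6)·n^{3(1−α)} = (7³/6)·n^{-1.5} → 0, so by Markov's inequality G has no triangles w.h.p.

E[X] ≈ 0.034; in regime p = Θ(1/n^{3/2}) E[X] tends to 0 (below the triangle threshold p ~ 1/n).


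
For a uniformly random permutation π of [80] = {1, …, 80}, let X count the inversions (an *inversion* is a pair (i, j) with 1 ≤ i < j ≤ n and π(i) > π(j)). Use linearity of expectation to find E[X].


Write X = Σ X_I over the C(80, 2) = 3160 pairs i < j, with X_I the indicator of one inversion.
There are 3160 indicators.
For each fixed pair i < j, the values π(i) and π(j) are two distinct elements of {1, …, 80} in uniformly random order; by symmetry P[π(i) > π(j)] = 1/2.
By linearity: E[X] = 3160 · (1/2) = C(80, 2) · (1/2) = 3160/2 = 1580 ≈ 1580.000000.

E[X] = 1580 = 1580.000000.


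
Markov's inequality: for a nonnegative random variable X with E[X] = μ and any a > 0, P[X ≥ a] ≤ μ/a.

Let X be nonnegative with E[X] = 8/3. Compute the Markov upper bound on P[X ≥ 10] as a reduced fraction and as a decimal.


μ = E[X] = 8/3, a = 10.
Markov: P[X ≥ 10] ≤ μ/a = (8/3)/10 = 4/15.
Numerically: ≈ 0.267.
(Since a = 10 > μ = 2.667, the bound 4/15 is < 1 and informative.)

P[X ≥ 10] ≤ 4/15 ≈ 0.267.


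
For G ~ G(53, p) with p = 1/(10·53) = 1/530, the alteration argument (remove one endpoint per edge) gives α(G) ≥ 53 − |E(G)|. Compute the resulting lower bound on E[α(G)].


E[|E(G)|] = C(53, 2)·p = 1378 · (1/530) = 13/5.
E[α(G)] ≥ n − E[|E(G)|] = 53 − 13/5 = 252/5.
Numerically: ≈ 50.400.
(This is only a lower bound; the true E[α(G)] may be larger.)

E[α(G)] ≥ 252/5 ≈ 50.400.


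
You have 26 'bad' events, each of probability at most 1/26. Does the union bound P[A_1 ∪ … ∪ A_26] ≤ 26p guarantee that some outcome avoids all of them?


Union bound: P[∪_{i=1}^{26} A_i] ≤ Σ_i P[A_i] ≤ 26·p = 26·(1/26) = 1.
Numerically: 1 ≈ 1.0000000.
Is 1 < 1? NO.
Since the bound 1 is ≥ 1, the union bound is uninformative here; it does NOT by itself certify existence.

26·p = 1 ≈ 1.0000000; existence NOT certified by the union bound.


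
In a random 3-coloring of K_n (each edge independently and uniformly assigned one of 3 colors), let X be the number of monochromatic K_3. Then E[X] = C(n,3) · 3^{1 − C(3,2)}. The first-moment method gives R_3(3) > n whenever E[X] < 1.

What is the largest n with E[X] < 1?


We need C(n, 3) · 3^{1 − 3} < 1, i.e. C(n, 3) < 3^{3 − 1} = 9.
Check values of n near the boundary:
  n = 3: C(3, 3) = 1; 1 < 9? YES
  n = 4: C(4, 3) = 4; 4 < 9? YES
  n = 5: C(5, 3) = 10; 10 < 9? NO
The largest n with C(n, 3) < 9 is n = 4 (where E[X] = 4/9 ≈ 0.4444444). Hence R_3(3) > 4, i.e. R_3(3) ≥ 5.

Largest n = 4; hence R_3(3) > 4.


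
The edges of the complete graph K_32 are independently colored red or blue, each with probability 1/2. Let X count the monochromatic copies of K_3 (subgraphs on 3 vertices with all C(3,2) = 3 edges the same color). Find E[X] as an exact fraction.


Let X = Σ_S X_S over the C(32, 3) = 4960 subsets S of size 3, where X_S = 1 if the K_3 on S is monochromatic.
For a fixed S, the K_3 on S has C(3, 2) = 3 edges. P[all 3 edges red] = (1/2)^3, and likewise for blue, so P[monochromatic] = 2·(1/2)^3 = 2^{1 − 3} = 1/4.
By linearity of expectation: E[X] = C(32, 3) · 2^{1 − 3} = 4960 · 1/4 = 1240.
Numerically: E[X] ≈ 1240.000000.

E[X] = C(32,3)·2^(1−C(3,2)) = 1240 ≈ 1240.000000.


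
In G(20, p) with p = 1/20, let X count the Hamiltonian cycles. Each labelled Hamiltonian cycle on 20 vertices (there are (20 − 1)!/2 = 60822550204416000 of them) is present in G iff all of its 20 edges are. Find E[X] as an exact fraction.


K_20 has (20 − 1)!/2 = 60822550204416000 labelled Hamiltonian cycles.
For each such Hamiltonian cycle H, let X_H = 1 if all 20 edges of H are present in G. Then P[X_H = 1] = p^{20} = (1/20)^{20} = 1/104857600000000000000000000.
By linearity: E[X] = Σ_H E[X_H] = 60822550204416000 · p^{20} = 60822550204416000 · 1/104857600000000000000000000 = 14849255421/25600000000000000000.
Numerically: E[X] ≈ 5.80049e-10.

E[X] = 60822550204416000 · (1/20)^{20} = 14849255421/25600000000000000000 ≈ 5.80049e-10.


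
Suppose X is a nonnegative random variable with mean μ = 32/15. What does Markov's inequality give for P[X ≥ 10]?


μ = E[X] = 32/15, a = 10.
Markov: P[X ≥ 10] ≤ μ/a = (32/15)/10 = 16/75.
Numerically: ≈ 0.213.
(Since a = 10 > μ = 2.133, the bound 16/75 is < 1 and informative.)

P[X ≥ 10] ≤ 16/75 ≈ 0.213.


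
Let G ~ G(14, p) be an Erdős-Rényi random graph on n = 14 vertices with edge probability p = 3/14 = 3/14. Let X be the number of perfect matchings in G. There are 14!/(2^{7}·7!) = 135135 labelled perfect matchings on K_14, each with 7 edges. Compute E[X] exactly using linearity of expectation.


K_14 has 14!/(2^{7}·7!) = 135135 labelled perfect matchings.
For each such perfect matching H, let X_H = 1 if all 7 edges of H are present in G. Then P[X_H = 1] = p^{7} = (3/14)^{7} = 2187/105413504.
By linearity: E[X] = Σ_H E[X_H] = 135135 · p^{7} = 135135 · 2187/105413504 = 42220035/15059072.
Numerically: E[X] ≈ 2.804.

E[X] = 135135 · (3/14)^{7} = 42220035/15059072 ≈ 2.804.


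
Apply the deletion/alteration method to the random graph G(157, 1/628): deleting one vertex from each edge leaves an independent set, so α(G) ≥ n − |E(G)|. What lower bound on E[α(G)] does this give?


E[|E(G)|] = C(157, 2)·p = 12246 · (1/628) = 39/2.
E[α(G)] ≥ n − E[|E(G)|] = 157 − 39/2 = 275/2.
Numerically: ≈ 137.500000.
(This is only a lower bound; the true E[α(G)] may be larger.)

E[α(G)] ≥ 275/2 ≈ 137.500000.


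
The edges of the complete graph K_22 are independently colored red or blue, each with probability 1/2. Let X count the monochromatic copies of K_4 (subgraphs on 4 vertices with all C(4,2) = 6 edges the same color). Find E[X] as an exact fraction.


Let X = Σ_S X_S over the C(22, 4) = 7315 subsets S of size 4, where X_S = 1 if the K_4 on S is monochromatic.
For a fixed S, the K_4 on S has C(4, 2) = 6 edges. P[all 6 edges red] = (1/2)^6, and likewise for blue, so P[monochromatic] = 2·(1/2)^6 = 2^{1 − 6} = 1/32.
Summing: E[X] = C(22, 4) · 2^{1 − 6} = 7315 · 1/32 = 7315/32.
Numerically: E[X] ≈ 228.59375.

E[X] = C(22,4)·2^(1−C(4,2)) = 7315/32 ≈ 228.59375.


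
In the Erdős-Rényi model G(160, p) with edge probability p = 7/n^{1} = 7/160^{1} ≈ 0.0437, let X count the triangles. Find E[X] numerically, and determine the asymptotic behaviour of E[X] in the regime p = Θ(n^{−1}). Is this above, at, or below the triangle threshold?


Number of potential triangles: C(160, 3) = 669920.
Each occurs with probability p³ ≈ (0.0437)³ ≈ 8.37402e-05.
By linearity: E[X] = C(160, 3)·p³ ≈ 669920 · 8.37402e-05 ≈ 56.099.
Here α = 1, so p = 7/n is exactly at the triangle threshold p ~ 1/n. Asymptotically E[X] → c³/6 = 7³/6 = 343/6 ≈ 57.167, a bounded constant. In this regime the triangle count is asymptotically Poisson(c³/6).

E[X] ≈ 56.099; in regime p = Θ(1/n^{1}) E[X] stays bounded (at the triangle threshold p ~ 1/n).


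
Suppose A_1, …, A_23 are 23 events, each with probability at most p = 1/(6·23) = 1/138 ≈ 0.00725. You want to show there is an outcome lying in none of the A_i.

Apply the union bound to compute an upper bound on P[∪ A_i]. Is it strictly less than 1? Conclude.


Union bound: P[∪_{i=1}^{23} A_i] ≤ Σ_i P[A_i] ≤ 23·p = 23·(1/138) = 1/6.
Numerically: 1/6 ≈ 0.16667.
Is 1/6 < 1? YES.
Since P[∪ A_i] ≤ 1/6 < 1, the complement has P[∩ A_i^c] ≥ 1 − 1/6 = 5/6 > 0, so some outcome avoids every A_i.

23·p = 1/6 ≈ 0.16667; existence CERTIFIED by the union bound.


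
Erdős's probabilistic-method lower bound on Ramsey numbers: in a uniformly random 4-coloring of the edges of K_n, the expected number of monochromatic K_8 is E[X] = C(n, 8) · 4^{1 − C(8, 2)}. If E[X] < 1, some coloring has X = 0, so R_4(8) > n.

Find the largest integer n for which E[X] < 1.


We need C(n, 8) · 4^{1 − 28} < 1, i.e. C(n, 8) < 4^{28 − 1} = 18014398509481984.
Check values of n near the boundary:
  n = 402: C(402, 8) = 15770615726749950; 15770615726749950 < 18014398509481984? YES
  n = 403: C(403, 8) = 16090020602228430; 16090020602228430 < 18014398509481984? YES
  n = 404: C(404, 8) = 16415071523485570; 16415071523485570 < 18014398509481984? YES
  n = 405: C(405, 8) = 16745853821188050; 16745853821188050 < 18014398509481984? YES
  n = 406: C(406, 8) = 17082453897995850; 17082453897995850 < 18014398509481984? YES
  n = 407: C(407, 8) = 17424959239309050; 17424959239309050 < 18014398509481984? YES
  n = 408: C(408, 8) = 17773458424095231; 17773458424095231 < 18014398509481984? YES
  n = 409: C(409, 8) = 18128041135797879; 18128041135797879 < 18014398509481984? NO
The largest n with C(n, 8) < 18014398509481984 is n = 408 (where E[X] = 17773458424095231/18014398509481984 ≈ 0.986625). Hence R_4(8) > 408, i.e. R_4(8) ≥ 409.

Largest n = 408; hence R_4(8) > 408.


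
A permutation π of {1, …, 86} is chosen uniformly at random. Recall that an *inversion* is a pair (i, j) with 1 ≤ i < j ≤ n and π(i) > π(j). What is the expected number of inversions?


Write X = Σ X_I over the C(86, 2) = 3655 pairs i < j, with X_I the indicator of one inversion.
There are 3655 indicators.
For each fixed pair i < j, the values π(i) and π(j) are two distinct elements of {1, …, 86} in uniformly random order; by symmetry P[π(i) > π(j)] = 1/2.
By linearity: E[X] = 3655 · (1/2) = C(86, 2) · (1/2) = 3655/2 = 3655/2 ≈ 1827.50000.

E[X] = 3655/2 = 1827.50000.


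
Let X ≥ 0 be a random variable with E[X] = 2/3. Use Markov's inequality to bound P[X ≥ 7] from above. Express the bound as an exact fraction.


μ = E[X] = 2/3, a = 7.
Markov: P[X ≥ 7] ≤ μ/a = (2/3)/7 = 2/21.
Numerically: ≈ 0.095238.
(Since a = 7 > μ = 0.666667, the bound 2/21 is < 1 and informative.)

P[X ≥ 7] ≤ 2/21 ≈ 0.095238.


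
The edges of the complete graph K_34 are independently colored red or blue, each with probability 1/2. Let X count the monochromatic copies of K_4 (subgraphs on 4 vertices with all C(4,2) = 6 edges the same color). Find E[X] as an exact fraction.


Let X = Σ_S X_S over the C(34, 4) = 46376 subsets S of size 4, where X_S = 1 if the K_4 on S is monochromatic.
For a fixed S, the K_4 on S has C(4, 2) = 6 edges. P[all 6 edges red] = (1/2)^6, and likewise for blue, so P[monochromatic] = 2·(1/2)^6 = 2^{1 − 6} = 1/32.
Summing: E[X] = C(34, 4) · 2^{1 − 6} = 46376 · 1/32 = 5797/4.
Numerically: E[X] ≈ 1449.250.

E[X] = C(34,4)·2^(1−C(4,2)) = 5797/4 ≈ 1449.250.


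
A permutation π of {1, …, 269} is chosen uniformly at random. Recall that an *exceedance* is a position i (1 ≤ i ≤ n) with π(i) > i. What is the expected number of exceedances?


Write X = Σ_{i=1}^{269} X_i, where X_i = 1_{π(i) > i}.
For each fixed i, π(i) is uniform over {1, …, 269} (marginal of a uniform permutation), so P[π(i) > i] = (n − i)/n. Summing: Σ_{i=1}^{269} (n − i)/n = (0 + 1 + … + 268)/269 = 269(269 − 1)/(2·269) = (269 − 1)/2.
Hence E[X] = Σ_{i=1}^{269} (269 − i)/269 = 134 ≈ 134.0000.

E[X] = 134 = 134.0000.


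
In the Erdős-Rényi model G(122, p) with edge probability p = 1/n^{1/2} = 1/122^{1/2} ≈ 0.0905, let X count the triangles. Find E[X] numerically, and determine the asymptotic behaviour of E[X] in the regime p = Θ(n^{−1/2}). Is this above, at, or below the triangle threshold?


Number of potential triangles: C(122, 3) = 295240.
Each occurs with probability p³ ≈ (0.0905)³ ≈ 7.42096e-04.
By linearity: E[X] = C(122, 3)·p³ ≈ 295240 · 7.42096e-04 ≈ 219.097.
Since α = 1/2 < 1, p = c/n^{1/2} ≫ 1/n is above the triangle threshold p ~ 1/n. Asymptotically E[X] ~ (c³/6)·n^{3(1−α)} = (1³/6)·n^{1.5} → ∞; triangles are abundant w.h.p.

E[X] ≈ 219.097; in regime p = Θ(1/n^{1/2}) E[X] diverges (above the triangle threshold p ~ 1/n).


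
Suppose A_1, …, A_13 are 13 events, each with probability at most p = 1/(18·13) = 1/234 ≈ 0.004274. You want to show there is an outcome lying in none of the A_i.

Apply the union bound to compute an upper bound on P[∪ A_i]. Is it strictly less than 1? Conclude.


Union bound: P[∪_{i=1}^{13} A_i] ≤ Σ_i P[A_i] ≤ 13·p = 13·(1/234) = 1/18.
Numerically: 1/18 ≈ 0.055556.
Is 1/18 < 1? YES.
Since P[∪ A_i] ≤ 1/18 < 1, the complement has P[∩ A_i^c] ≥ 1 − 1/18 = 17/18 > 0, so some outcome avoids every A_i.

13·p = 1/18 ≈ 0.055556; existence CERTIFIED by the union bound.


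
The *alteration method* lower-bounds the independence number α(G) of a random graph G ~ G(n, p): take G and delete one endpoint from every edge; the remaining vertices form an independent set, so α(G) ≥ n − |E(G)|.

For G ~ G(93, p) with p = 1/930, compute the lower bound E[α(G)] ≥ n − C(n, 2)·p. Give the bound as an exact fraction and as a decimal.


E[|E(G)|] = C(93, 2)·p = 4278 · (1/930) = 23/5.
E[α(G)] ≥ n − E[|E(G)|] = 93 − 23/5 = 442/5.
Numerically: ≈ 88.400000.
(This is only a lower bound; the true E[α(G)] may be larger.)

E[α(G)] ≥ 442/5 ≈ 88.400000.


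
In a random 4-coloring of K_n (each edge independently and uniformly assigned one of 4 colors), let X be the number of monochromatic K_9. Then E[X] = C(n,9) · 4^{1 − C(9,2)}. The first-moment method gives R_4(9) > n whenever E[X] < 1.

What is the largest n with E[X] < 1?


We need C(n, 9) · 4^{1 − 36} < 1, i.e. C(n, 9) < 4^{36 − 1} = 1180591620717411303424.
Check values of n near the boundary:
  n = 909: C(909, 9) = 1122169012923711463931; 1122169012923711463931 < 1180591620717411303424? YES
  n = 910: C(910, 9) = 1133378248346922788210; 1133378248346922788210 < 1180591620717411303424? YES
  n = 911: C(911, 9) = 1144686900492291197405; 1144686900492291197405 < 1180591620717411303424? YES
  n = 912: C(912, 9) = 1156095740032081475120; 1156095740032081475120 < 1180591620717411303424? YES
  n = 913: C(913, 9) = 1167605542753639808390; 1167605542753639808390 < 1180591620717411303424? YES
  n = 914: C(914, 9) = 1179217089587653905932; 1179217089587653905932 < 1180591620717411303424? YES
  n = 915: C(915, 9) = 1190931166636537885130; 1190931166636537885130 < 1180591620717411303424? NO
  n = 916: C(916, 9) = 1202748565202942340440; 1202748565202942340440 < 1180591620717411303424? NO
  n = 917: C(917, 9) = 1214670081818390006810; 1214670081818390006810 < 1180591620717411303424? NO
The largest n with C(n, 9) < 1180591620717411303424 is n = 914 (where E[X] = 294804272396913476483/295147905179352825856 ≈ 0.998836). Hence R_4(9) > 914, i.e. R_4(9) ≥ 915.

Largest n = 914; hence R_4(9) > 914.


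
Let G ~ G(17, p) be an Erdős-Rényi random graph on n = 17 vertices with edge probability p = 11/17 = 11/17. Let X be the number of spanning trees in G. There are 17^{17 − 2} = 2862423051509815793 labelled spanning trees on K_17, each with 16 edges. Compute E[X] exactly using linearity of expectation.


K_17 has 17^{17 − 2} = 2862423051509815793 labelled spanning trees.
For each such spanning tree H, let X_H = 1 if all 16 edges of H are present in G. Then P[X_H = 1] = p^{16} = (11/17)^{16} = 45949729863572161/48661191875666868481.
Summing the indicators: E[X] = Σ_H E[X_H] = 2862423051509815793 · p^{16} = 2862423051509815793 · 45949729863572161/48661191875666868481 = 45949729863572161/17.
Numerically: E[X] ≈ 2.703e+15.

E[X] = 2862423051509815793 · (11/17)^{16} = 45949729863572161/17 ≈ 2.703e+15.


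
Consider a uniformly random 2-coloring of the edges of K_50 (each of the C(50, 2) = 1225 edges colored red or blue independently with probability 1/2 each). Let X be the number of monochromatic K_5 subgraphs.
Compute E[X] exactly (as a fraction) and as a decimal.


Let X = Σ_S X_S over the C(50, 5) = 2118760 subsets S of size 5, where X_S = 1 if the K_5 on S is monochromatic.
For a fixed S, the K_5 on S has C(5, 2) = 10 edges. P[all 10 edges red] = (1/2)^10, and likewise for blue, so P[monochromatic] = 2·(1/2)^10 = 2^{1 − 10} = 1/512.
By linearity: E[X] = C(50, 5) · 2^{1 − 10} = 2118760 · 1/512 = 264845/64.
Numerically: E[X] ≈ 4138.20312.

E[X] = C(50,5)·2^(1−C(5,2)) = 264845/64 ≈ 4138.20312.


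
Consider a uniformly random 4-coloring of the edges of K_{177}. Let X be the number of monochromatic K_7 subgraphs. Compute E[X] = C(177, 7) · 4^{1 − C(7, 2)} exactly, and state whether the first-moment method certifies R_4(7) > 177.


E[X] = C(177, 7) · 4^{1 − 21} = 957664425960 · 4^{−20} = 957664425960/1099511627776.
As a reduced fraction: E[X] = 119708053245/137438953472 ≈ 0.8709907.
Is E[X] < 1? YES.
Since E[X] < 1, there exists a 4-coloring of K_{177} with no monochromatic K_7; hence R_4(7) > 177.

E[X] = 119708053245/137438953472 ≈ 0.8709907; E[X] < 1, so R_4(7) > 177.


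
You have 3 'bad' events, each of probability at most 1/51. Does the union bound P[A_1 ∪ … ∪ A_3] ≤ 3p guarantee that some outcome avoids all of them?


Union bound: P[∪_{i=1}^{3} A_i] ≤ Σ_i P[A_i] ≤ 3·p = 3·(1/51) = 1/17.
Numerically: 1/17 ≈ 0.0588235.
Is 1/17 < 1? YES.
Since P[∪ A_i] ≤ 1/17 < 1, the complement has P[∩ A_i^c] ≥ 1 − 1/17 = 16/17 > 0, so some outcome avoids every A_i.

3·p = 1/17 ≈ 0.0588235; existence CERTIFIED by the union bound.


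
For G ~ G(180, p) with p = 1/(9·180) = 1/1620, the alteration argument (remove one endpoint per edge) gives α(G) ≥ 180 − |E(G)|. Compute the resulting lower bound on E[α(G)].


E[|E(G)|] = C(180, 2)·p = 16110 · (1/1620) = 179/18.
E[α(G)] ≥ n − E[|E(G)|] = 180 − 179/18 = 3061/18.
Numerically: ≈ 170.055556.
(This is only a lower bound; the true E[α(G)] may be larger.)

E[α(G)] ≥ 3061/18 ≈ 170.055556.


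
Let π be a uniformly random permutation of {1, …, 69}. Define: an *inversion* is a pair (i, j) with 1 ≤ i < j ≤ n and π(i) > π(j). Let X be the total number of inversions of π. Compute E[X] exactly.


Write X = Σ X_I over the C(69, 2) = 2346 pairs i < j, with X_I the indicator of one inversion.
There are 2346 indicators.
For each fixed pair i < j, the values π(i) and π(j) are two distinct elements of {1, …, 69} in uniformly random order; by symmetry P[π(i) > π(j)] = 1/2.
By linearity: E[X] = 2346 · (1/2) = C(69, 2) · (1/2) = 2346/2 = 1173 ≈ 1173.0000.

E[X] = 1173 = 1173.0000.


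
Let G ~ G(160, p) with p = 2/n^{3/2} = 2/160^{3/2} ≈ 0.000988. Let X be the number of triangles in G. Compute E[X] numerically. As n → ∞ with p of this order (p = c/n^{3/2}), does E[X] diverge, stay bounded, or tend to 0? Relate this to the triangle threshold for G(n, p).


Number of potential triangles: C(160, 3) = 669920.
Each occurs with probability p³ ≈ (0.000988)³ ≈ 9.65051e-10.
By linearity: E[X] = C(160, 3)·p³ ≈ 669920 · 9.65051e-10 ≈ 0.001.
Since α = 3/2 > 1, p = c/n^{3/2} = o(1/n) is below the triangle threshold p ~ 1/n. Asymptotically E[X] ~ (c³/6)·n^{3(1−α)} = (2³/6)·n^{-1.5} → 0, so by Markov's inequality G has no triangles w.h.p.

E[X] ≈ 0.001; in regime p = Θ(1/n^{3/2}) E[X] tends to 0 (below the triangle threshold p ~ 1/n).
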